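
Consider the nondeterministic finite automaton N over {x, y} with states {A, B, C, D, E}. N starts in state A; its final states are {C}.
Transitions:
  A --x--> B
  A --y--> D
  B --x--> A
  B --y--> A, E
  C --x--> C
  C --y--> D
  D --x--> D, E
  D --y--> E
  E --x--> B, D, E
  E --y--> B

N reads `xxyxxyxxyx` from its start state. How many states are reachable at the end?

Start: {A}
read x: {B}
read x: {A}
read y: {D}
read x: {D, E}
read x: {B, D, E}
read y: {A, B, E}
read x: {A, B, D, E}
read x: {A, B, D, E}
read y: {A, B, D, E}
read x: {A, B, D, E}
Final reachable set {A, B, D, E} has 4 states.

4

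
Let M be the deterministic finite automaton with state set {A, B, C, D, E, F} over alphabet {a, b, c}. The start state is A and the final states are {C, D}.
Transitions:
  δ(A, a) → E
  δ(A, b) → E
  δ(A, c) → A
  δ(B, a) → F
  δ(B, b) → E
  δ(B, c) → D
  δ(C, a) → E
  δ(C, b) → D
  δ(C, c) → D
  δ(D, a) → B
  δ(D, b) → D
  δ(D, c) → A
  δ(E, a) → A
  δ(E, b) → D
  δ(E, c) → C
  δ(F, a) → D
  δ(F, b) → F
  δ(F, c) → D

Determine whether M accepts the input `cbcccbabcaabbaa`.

A --c--> A
A --b--> E
E --c--> C
C --c--> D
D --c--> A
A --b--> E
E --a--> A
A --b--> E
E --c--> C
C --a--> E
E --a--> A
A --b--> E
E --b--> D
D --a--> B
B --a--> F
End in state F, which is not an accepting state.

rejected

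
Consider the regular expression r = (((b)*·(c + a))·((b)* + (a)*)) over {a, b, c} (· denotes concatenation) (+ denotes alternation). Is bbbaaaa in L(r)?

yes

Split as bbba·aaa: ((b)*·(c+a)) matches bbba and ((b)*+(a)*) matches aaa.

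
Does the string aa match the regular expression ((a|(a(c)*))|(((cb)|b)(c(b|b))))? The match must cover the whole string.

Neither (a|(a(c)*)) nor (((cb)|b)(c(b|b))) matches aa.

no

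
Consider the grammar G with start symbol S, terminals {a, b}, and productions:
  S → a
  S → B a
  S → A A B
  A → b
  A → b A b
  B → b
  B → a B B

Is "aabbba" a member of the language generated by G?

S ⇒ Ba ⇒ aBBa ⇒ aaBBBa ⇒ aabBBa ⇒ aabbBa ⇒ aabbba

yes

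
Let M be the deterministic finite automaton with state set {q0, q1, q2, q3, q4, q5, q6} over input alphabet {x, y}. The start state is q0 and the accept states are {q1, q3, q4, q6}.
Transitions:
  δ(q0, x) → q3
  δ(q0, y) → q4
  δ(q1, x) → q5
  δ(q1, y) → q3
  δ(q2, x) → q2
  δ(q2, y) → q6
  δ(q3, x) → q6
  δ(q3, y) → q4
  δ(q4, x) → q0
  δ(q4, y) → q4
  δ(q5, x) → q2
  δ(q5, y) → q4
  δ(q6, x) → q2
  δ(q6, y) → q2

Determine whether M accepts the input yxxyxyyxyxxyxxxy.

rejected

q0 --y--> q4
q4 --x--> q0
q0 --x--> q3
q3 --y--> q4
q4 --x--> q0
q0 --y--> q4
q4 --y--> q4
q4 --x--> q0
q0 --y--> q4
q4 --x--> q0
q0 --x--> q3
q3 --y--> q4
q4 --x--> q0
q0 --x--> q3
q3 --x--> q6
q6 --y--> q2
End in state q2, which is not an accepting state.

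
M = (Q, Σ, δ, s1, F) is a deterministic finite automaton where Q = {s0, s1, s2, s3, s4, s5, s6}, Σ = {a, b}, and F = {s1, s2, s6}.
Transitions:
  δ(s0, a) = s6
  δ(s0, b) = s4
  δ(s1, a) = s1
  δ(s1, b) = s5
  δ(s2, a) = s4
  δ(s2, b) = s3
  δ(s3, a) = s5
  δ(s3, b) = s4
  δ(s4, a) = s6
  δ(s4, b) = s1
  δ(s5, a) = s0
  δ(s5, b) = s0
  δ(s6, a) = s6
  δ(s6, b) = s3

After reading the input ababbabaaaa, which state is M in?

s6

s1 --a--> s1
s1 --b--> s5
s5 --a--> s0
s0 --b--> s4
s4 --b--> s1
s1 --a--> s1
s1 --b--> s5
s5 --a--> s0
s0 --a--> s6
s6 --a--> s6
s6 --a--> s6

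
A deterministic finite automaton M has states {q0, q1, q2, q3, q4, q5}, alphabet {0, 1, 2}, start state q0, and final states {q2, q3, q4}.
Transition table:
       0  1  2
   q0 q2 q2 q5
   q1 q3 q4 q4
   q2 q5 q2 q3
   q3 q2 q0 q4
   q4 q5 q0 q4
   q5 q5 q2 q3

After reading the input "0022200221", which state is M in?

q0

q0 --0--> q2
q2 --0--> q5
q5 --2--> q3
q3 --2--> q4
q4 --2--> q4
q4 --0--> q5
q5 --0--> q5
q5 --2--> q3
q3 --2--> q4
q4 --1--> q0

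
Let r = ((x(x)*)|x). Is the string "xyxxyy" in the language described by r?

Neither (x(x)*) nor x matches xyxxyy.

no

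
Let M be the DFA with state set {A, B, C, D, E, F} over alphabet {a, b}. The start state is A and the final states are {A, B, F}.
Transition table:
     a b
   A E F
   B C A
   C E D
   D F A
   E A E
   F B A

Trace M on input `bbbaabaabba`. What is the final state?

A --b--> F
F --b--> A
A --b--> F
F --a--> B
B --a--> C
C --b--> D
D --a--> F
F --a--> B
B --b--> A
A --b--> F
F --a--> B

B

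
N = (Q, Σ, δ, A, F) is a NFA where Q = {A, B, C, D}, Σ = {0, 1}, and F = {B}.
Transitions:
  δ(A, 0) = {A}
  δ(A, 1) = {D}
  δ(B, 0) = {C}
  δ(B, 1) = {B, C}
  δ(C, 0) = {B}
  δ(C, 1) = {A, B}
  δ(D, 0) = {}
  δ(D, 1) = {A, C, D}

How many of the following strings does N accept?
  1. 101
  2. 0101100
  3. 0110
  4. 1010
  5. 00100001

1

101: rejected
0101100: rejected
0110: accepted
1010: rejected
00100001: rejected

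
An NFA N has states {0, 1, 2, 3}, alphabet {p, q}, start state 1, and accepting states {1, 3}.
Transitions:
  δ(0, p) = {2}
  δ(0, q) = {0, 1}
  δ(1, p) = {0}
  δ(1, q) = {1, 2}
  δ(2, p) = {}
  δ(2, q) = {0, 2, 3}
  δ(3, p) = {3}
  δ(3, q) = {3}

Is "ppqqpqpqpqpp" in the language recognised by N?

accepted

Start: {1}
read p: {0}
read p: {2}
read q: {0, 2, 3}
read q: {0, 1, 2, 3}
read p: {0, 2, 3}
read q: {0, 1, 2, 3}
read p: {0, 2, 3}
read q: {0, 1, 2, 3}
read p: {0, 2, 3}
read q: {0, 1, 2, 3}
read p: {0, 2, 3}
read p: {2, 3}
Reachable ∩ accepting = {3} — nonempty.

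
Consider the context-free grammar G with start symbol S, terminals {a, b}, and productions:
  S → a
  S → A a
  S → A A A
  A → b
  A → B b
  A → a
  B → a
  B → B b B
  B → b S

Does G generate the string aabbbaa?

no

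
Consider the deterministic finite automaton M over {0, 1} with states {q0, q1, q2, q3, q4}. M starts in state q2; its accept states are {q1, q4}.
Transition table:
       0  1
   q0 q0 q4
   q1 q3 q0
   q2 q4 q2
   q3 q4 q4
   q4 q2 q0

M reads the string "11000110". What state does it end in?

q2

q2 --1--> q2
q2 --1--> q2
q2 --0--> q4
q4 --0--> q2
q2 --0--> q4
q4 --1--> q0
q0 --1--> q4
q4 --0--> q2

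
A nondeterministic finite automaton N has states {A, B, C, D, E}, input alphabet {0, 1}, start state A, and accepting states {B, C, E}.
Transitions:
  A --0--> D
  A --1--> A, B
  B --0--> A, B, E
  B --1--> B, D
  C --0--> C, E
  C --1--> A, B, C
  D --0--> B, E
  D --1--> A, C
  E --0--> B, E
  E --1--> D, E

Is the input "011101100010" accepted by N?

accepted

Start: {A}
read 0: {D}
read 1: {A, C}
read 1: {A, B, C}
read 1: {A, B, C, D}
read 0: {A, B, C, D, E}
read 1: {A, B, C, D, E}
read 1: {A, B, C, D, E}
read 0: {A, B, C, D, E}
read 0: {A, B, C, D, E}
read 0: {A, B, C, D, E}
read 1: {A, B, C, D, E}
read 0: {A, B, C, D, E}
Reachable ∩ accepting = {B, C, E} — nonempty.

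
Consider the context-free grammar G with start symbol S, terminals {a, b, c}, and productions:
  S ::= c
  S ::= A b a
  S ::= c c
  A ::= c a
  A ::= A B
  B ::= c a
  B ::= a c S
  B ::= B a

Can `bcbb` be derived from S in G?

no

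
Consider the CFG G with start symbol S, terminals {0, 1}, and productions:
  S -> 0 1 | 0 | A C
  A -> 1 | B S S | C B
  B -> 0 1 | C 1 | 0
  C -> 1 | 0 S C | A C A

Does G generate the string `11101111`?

yes

S ⇒ AC ⇒ 1C ⇒ 1ACA ⇒ 1BSSCA ⇒ 1C1SSCA ⇒ 111SSCA ⇒ 1110SCA ⇒ 1110ACCA ⇒ 11101CCA ⇒ 111011CA ⇒ 1110111A ⇒ 11101111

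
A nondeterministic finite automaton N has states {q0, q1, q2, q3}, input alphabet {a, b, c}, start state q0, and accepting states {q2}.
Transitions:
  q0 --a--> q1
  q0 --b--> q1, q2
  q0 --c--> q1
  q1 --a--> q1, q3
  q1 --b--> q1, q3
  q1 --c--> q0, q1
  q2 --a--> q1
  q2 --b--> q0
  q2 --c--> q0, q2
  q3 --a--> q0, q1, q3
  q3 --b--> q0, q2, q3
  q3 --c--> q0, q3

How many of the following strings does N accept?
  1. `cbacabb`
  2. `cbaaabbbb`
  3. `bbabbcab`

`cbacabb`: accepted
`cbaaabbbb`: accepted
`bbabbcab`: accepted

3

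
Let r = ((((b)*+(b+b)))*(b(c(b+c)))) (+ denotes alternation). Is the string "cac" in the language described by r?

no

No split of cac into u·v has (((b)*+(b+b)))* matching u and (b(c(b+c))) matching v.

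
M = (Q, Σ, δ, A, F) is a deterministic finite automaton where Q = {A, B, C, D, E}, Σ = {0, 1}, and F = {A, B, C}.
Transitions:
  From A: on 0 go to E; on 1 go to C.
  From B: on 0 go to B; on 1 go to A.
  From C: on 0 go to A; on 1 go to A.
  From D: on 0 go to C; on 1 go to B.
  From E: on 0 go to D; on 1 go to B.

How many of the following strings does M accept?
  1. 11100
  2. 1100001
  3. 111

2

11100: rejected
1100001: accepted
111: accepted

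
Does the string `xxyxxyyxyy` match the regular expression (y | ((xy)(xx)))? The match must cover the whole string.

no

Neither y nor ((xy)(xx)) matches xxyxxyyxyy.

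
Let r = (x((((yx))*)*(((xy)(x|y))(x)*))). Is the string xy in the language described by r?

No split of xy into u·v has x matching u and ((((yx))*)*(((xy)(x|y))(x)*)) matching v.

no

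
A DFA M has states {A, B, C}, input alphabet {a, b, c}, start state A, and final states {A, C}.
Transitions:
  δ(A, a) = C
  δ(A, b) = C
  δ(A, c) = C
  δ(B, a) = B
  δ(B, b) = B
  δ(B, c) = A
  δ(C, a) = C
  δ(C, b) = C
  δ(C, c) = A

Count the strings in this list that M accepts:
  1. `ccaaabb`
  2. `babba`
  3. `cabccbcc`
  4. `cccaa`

`ccaaabb`: accepted
`babba`: accepted
`cabccbcc`: accepted
`cccaa`: accepted

4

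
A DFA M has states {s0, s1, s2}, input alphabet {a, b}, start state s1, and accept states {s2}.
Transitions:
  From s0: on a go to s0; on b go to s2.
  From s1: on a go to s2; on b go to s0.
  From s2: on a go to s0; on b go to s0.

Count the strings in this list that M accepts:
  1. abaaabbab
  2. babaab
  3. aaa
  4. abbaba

abaaabbab: accepted
babaab: accepted
aaa: rejected
abbaba: rejected

2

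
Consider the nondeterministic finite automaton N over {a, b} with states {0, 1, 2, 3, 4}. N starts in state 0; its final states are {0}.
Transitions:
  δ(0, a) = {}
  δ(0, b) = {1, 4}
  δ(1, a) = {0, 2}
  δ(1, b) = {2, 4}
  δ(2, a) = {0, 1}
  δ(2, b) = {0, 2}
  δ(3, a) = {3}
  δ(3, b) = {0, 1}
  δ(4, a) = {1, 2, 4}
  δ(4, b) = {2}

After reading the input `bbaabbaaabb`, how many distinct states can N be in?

4

Start: {0}
read b: {1, 4}
read b: {2, 4}
read a: {0, 1, 2, 4}
read a: {0, 1, 2, 4}
read b: {0, 1, 2, 4}
read b: {0, 1, 2, 4}
read a: {0, 1, 2, 4}
read a: {0, 1, 2, 4}
read a: {0, 1, 2, 4}
read b: {0, 1, 2, 4}
read b: {0, 1, 2, 4}
Final reachable set {0, 1, 2, 4} has 4 states.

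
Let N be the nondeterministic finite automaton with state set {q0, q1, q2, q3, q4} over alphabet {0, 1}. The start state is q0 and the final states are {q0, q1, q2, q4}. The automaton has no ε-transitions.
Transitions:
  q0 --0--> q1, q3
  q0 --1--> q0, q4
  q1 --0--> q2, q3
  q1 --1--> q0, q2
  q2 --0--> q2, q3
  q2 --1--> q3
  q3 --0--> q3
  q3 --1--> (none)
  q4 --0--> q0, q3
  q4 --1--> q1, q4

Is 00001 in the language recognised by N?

rejected

Start: {q0}
read 0: {q1, q3}
read 0: {q2, q3}
read 0: {q2, q3}
read 0: {q2, q3}
read 1: {q3}
Reachable ∩ accepting = {} — empty.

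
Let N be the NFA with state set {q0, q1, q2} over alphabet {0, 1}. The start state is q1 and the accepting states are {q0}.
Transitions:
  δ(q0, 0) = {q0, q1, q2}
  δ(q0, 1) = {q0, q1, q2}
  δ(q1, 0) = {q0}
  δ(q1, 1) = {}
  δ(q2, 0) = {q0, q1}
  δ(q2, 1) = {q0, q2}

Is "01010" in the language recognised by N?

accepted

Start: {q1}
read 0: {q0}
read 1: {q0, q1, q2}
read 0: {q0, q1, q2}
read 1: {q0, q1, q2}
read 0: {q0, q1, q2}
Reachable ∩ accepting = {q0} — nonempty.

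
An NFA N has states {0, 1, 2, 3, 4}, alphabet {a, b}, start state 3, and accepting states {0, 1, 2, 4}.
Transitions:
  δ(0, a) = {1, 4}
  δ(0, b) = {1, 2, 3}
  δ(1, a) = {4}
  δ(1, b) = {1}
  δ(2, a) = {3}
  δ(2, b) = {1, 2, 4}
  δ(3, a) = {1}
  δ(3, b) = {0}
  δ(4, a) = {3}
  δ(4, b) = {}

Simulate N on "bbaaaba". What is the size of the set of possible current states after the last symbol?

2

Start: {3}
read b: {0}
read b: {1, 2, 3}
read a: {1, 3, 4}
read a: {1, 3, 4}
read a: {1, 3, 4}
read b: {0, 1}
read a: {1, 4}
Final reachable set {1, 4} has 2 states.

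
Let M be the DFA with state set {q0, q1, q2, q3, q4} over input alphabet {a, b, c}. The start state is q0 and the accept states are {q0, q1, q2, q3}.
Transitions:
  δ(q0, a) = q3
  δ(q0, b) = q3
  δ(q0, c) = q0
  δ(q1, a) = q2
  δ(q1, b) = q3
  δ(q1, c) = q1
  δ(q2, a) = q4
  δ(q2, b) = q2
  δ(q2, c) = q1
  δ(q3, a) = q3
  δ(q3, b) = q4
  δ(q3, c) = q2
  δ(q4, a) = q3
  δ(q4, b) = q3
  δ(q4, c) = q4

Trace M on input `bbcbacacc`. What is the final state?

q4

q0 --b--> q3
q3 --b--> q4
q4 --c--> q4
q4 --b--> q3
q3 --a--> q3
q3 --c--> q2
q2 --a--> q4
q4 --c--> q4
q4 --c--> q4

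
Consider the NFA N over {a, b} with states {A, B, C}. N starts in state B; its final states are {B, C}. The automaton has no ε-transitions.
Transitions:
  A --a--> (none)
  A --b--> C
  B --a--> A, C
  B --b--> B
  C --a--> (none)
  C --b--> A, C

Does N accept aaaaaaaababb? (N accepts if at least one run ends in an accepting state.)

rejected

Start: {B}
read a: {A, C}
read a: {}
The reachable set is empty and stays empty for the remaining 10 symbols.
Reachable ∩ accepting = {} — empty.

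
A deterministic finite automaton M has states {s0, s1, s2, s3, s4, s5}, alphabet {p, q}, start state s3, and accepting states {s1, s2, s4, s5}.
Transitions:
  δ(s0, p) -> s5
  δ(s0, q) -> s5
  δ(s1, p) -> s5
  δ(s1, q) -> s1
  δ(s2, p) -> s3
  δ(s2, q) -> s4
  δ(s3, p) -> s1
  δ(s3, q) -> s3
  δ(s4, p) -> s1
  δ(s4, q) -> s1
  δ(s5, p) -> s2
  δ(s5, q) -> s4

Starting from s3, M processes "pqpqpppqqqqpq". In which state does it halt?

s4

s3 --p--> s1
s1 --q--> s1
s1 --p--> s5
s5 --q--> s4
s4 --p--> s1
s1 --p--> s5
s5 --p--> s2
s2 --q--> s4
s4 --q--> s1
s1 --q--> s1
s1 --q--> s1
s1 --p--> s5
s5 --q--> s4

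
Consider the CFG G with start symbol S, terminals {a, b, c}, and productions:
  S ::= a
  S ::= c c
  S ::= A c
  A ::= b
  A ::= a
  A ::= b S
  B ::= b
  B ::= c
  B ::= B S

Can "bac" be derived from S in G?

yes

S ⇒ Ac ⇒ bSc ⇒ bac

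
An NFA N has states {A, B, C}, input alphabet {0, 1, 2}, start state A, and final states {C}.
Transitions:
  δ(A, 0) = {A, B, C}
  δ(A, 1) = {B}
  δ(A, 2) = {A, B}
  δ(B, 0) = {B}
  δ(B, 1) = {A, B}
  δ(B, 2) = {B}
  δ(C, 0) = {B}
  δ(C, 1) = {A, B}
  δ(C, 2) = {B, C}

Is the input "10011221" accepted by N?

rejected

Start: {A}
read 1: {B}
read 0: {B}
read 0: {B}
read 1: {A, B}
read 1: {A, B}
read 2: {A, B}
read 2: {A, B}
read 1: {A, B}
Reachable ∩ accepting = {} — empty.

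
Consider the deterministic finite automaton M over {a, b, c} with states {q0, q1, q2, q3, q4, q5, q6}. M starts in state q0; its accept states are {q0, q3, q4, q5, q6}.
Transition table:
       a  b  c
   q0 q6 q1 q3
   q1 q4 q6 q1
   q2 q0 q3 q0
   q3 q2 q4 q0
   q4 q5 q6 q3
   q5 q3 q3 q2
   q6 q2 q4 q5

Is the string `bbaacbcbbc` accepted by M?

q0 --b--> q1
q1 --b--> q6
q6 --a--> q2
q2 --a--> q0
q0 --c--> q3
q3 --b--> q4
q4 --c--> q3
q3 --b--> q4
q4 --b--> q6
q6 --c--> q5
End in state q5, which is an accepting state.

accepted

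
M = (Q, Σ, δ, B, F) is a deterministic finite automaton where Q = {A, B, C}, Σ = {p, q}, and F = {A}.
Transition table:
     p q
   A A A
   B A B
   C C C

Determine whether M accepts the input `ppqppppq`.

accepted

B --p--> A
A --p--> A
A --q--> A
A --p--> A
A --p--> A
A --p--> A
A --p--> A
A --q--> A
End in state A, which is an accepting state.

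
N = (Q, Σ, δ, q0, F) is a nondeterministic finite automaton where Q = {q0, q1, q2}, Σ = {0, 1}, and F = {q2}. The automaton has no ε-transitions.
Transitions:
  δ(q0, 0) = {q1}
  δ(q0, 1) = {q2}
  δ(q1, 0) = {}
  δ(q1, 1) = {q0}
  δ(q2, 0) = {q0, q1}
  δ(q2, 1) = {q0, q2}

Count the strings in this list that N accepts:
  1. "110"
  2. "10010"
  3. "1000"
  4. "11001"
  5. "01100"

0

"110": rejected
"10010": rejected
"1000": rejected
"11001": rejected
"01100": rejected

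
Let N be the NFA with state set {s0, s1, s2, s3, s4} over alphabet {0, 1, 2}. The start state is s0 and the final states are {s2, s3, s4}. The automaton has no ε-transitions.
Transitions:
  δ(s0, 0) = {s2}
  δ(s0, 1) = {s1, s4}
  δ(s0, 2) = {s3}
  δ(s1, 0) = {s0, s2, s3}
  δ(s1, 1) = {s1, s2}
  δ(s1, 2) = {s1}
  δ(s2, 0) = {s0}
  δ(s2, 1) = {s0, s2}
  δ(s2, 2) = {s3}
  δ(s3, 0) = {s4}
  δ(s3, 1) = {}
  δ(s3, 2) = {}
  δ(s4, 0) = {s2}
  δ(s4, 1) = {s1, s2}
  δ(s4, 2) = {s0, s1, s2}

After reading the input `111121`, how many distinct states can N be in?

4

Start: {s0}
read 1: {s1, s4}
read 1: {s1, s2}
read 1: {s0, s1, s2}
read 1: {s0, s1, s2, s4}
read 2: {s0, s1, s2, s3}
read 1: {s0, s1, s2, s4}
Final reachable set {s0, s1, s2, s4} has 4 states.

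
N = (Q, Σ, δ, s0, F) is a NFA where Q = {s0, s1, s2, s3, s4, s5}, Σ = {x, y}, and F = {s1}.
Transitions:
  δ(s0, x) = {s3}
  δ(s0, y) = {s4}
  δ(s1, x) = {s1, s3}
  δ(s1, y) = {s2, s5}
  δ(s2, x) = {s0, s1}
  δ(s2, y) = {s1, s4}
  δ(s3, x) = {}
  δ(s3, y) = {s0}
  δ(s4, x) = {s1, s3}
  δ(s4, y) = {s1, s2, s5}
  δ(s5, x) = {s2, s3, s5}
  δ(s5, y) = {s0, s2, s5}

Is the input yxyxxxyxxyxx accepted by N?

accepted

Start: {s0}
read y: {s4}
read x: {s1, s3}
read y: {s0, s2, s5}
read x: {s0, s1, s2, s3, s5}
read x: {s0, s1, s2, s3, s5}
read x: {s0, s1, s2, s3, s5}
read y: {s0, s1, s2, s4, s5}
read x: {s0, s1, s2, s3, s5}
read x: {s0, s1, s2, s3, s5}
read y: {s0, s1, s2, s4, s5}
read x: {s0, s1, s2, s3, s5}
read x: {s0, s1, s2, s3, s5}
Reachable ∩ accepting = {s1} — nonempty.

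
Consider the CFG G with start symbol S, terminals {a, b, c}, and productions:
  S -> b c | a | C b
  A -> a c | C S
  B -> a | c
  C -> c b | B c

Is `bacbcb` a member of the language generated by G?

no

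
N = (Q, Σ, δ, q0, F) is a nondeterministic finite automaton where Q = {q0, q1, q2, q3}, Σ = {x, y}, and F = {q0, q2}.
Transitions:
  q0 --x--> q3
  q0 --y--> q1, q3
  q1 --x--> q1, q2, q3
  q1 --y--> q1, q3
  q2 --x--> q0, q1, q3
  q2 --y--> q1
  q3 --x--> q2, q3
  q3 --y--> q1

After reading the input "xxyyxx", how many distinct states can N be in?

4

Start: {q0}
read x: {q3}
read x: {q2, q3}
read y: {q1}
read y: {q1, q3}
read x: {q1, q2, q3}
read x: {q0, q1, q2, q3}
Final reachable set {q0, q1, q2, q3} has 4 states.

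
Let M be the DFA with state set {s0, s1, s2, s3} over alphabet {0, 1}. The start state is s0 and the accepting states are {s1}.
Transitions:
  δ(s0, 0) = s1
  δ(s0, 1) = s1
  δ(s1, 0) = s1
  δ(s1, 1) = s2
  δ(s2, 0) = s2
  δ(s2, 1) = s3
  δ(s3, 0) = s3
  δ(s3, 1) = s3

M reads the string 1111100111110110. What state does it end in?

s3

s0 --1--> s1
s1 --1--> s2
s2 --1--> s3
s3 --1--> s3
s3 --1--> s3
s3 --0--> s3
s3 --0--> s3
s3 --1--> s3
s3 --1--> s3
s3 --1--> s3
s3 --1--> s3
s3 --1--> s3
s3 --0--> s3
s3 --1--> s3
s3 --1--> s3
s3 --0--> s3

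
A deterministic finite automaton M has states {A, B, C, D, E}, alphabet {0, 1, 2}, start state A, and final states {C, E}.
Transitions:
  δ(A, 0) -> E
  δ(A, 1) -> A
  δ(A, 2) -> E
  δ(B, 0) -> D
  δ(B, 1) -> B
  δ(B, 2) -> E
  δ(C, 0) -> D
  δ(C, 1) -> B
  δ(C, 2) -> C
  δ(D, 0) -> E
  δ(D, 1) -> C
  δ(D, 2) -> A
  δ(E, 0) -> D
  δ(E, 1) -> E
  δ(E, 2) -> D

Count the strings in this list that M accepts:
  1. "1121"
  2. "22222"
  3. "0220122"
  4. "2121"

"1121": accepted
"22222": rejected
"0220122": rejected
"2121": accepted

2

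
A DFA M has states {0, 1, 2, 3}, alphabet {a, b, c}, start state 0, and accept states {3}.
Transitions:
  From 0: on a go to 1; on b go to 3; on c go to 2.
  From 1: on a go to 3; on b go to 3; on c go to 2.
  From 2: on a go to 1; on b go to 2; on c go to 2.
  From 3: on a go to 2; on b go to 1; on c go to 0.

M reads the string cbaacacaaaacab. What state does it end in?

0 --c--> 2
2 --b--> 2
2 --a--> 1
1 --a--> 3
3 --c--> 0
0 --a--> 1
1 --c--> 2
2 --a--> 1
1 --a--> 3
3 --a--> 2
2 --a--> 1
1 --c--> 2
2 --a--> 1
1 --b--> 3

3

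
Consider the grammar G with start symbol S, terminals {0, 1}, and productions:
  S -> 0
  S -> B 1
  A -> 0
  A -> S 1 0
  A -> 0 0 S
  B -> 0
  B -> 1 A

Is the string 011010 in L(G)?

no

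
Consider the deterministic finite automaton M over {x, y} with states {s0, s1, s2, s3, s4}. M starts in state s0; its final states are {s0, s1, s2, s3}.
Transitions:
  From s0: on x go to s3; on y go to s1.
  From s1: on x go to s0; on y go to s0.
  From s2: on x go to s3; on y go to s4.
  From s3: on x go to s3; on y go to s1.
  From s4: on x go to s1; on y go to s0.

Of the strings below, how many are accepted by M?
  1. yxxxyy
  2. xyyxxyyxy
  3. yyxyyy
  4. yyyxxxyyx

4

yxxxyy: accepted
xyyxxyyxy: accepted
yyxyyy: accepted
yyyxxxyyx: accepted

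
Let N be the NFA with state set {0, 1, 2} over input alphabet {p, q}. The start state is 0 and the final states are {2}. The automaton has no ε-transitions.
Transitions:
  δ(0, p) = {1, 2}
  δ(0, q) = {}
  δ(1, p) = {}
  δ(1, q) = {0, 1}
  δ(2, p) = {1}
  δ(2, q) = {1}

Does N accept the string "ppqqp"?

Start: {0}
read p: {1, 2}
read p: {1}
read q: {0, 1}
read q: {0, 1}
read p: {1, 2}
Reachable ∩ accepting = {2} — nonempty.

accepted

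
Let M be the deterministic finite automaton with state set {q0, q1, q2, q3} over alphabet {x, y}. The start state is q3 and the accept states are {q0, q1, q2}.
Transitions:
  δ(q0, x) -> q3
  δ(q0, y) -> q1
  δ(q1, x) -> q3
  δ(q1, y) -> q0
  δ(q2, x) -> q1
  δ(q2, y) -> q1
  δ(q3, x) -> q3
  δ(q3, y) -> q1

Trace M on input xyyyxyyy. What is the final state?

q3 --x--> q3
q3 --y--> q1
q1 --y--> q0
q0 --y--> q1
q1 --x--> q3
q3 --y--> q1
q1 --y--> q0
q0 --y--> q1

q1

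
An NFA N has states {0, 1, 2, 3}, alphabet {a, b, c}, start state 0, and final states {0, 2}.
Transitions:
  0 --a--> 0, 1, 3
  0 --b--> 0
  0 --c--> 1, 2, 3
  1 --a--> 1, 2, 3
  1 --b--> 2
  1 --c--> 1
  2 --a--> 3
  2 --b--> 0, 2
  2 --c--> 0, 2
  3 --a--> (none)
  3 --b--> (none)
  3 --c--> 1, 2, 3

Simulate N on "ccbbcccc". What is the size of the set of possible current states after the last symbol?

Start: {0}
read c: {1, 2, 3}
read c: {0, 1, 2, 3}
read b: {0, 2}
read b: {0, 2}
read c: {0, 1, 2, 3}
read c: {0, 1, 2, 3}
read c: {0, 1, 2, 3}
read c: {0, 1, 2, 3}
Final reachable set {0, 1, 2, 3} has 4 states.

4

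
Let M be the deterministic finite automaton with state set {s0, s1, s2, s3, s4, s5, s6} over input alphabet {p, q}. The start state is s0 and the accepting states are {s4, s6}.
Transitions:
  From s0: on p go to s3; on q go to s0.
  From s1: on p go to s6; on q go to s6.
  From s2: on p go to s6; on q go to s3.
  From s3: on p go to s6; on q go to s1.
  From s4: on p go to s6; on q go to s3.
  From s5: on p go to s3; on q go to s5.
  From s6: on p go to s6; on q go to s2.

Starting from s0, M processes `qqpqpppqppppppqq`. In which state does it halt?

s3

s0 --q--> s0
s0 --q--> s0
s0 --p--> s3
s3 --q--> s1
s1 --p--> s6
s6 --p--> s6
s6 --p--> s6
s6 --q--> s2
s2 --p--> s6
s6 --p--> s6
s6 --p--> s6
s6 --p--> s6
s6 --p--> s6
s6 --p--> s6
s6 --q--> s2
s2 --q--> s3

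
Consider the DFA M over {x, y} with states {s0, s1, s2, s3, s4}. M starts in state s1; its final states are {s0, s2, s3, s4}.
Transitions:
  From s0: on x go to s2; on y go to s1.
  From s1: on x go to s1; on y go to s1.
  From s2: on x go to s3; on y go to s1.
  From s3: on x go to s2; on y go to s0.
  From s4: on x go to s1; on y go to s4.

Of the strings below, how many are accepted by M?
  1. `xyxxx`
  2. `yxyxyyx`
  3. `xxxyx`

`xyxxx`: rejected
`yxyxyyx`: rejected
`xxxyx`: rejected

0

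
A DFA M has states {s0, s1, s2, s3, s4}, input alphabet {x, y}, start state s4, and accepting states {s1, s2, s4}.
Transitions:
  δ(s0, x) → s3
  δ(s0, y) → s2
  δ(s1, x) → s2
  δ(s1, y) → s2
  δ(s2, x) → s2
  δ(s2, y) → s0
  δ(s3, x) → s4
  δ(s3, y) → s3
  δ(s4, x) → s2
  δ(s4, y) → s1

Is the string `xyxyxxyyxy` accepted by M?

s4 --x--> s2
s2 --y--> s0
s0 --x--> s3
s3 --y--> s3
s3 --x--> s4
s4 --x--> s2
s2 --y--> s0
s0 --y--> s2
s2 --x--> s2
s2 --y--> s0
End in state s0, which is not an accepting state.

rejected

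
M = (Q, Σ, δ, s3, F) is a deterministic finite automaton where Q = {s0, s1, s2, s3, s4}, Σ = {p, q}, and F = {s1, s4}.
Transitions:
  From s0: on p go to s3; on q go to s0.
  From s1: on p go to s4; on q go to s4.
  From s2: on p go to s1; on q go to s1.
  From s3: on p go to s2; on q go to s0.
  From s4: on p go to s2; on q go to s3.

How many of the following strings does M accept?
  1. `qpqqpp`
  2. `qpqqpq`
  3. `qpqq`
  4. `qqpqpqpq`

`qpqqpp`: rejected
`qpqqpq`: rejected
`qpqq`: rejected
`qqpqpqpq`: rejected

0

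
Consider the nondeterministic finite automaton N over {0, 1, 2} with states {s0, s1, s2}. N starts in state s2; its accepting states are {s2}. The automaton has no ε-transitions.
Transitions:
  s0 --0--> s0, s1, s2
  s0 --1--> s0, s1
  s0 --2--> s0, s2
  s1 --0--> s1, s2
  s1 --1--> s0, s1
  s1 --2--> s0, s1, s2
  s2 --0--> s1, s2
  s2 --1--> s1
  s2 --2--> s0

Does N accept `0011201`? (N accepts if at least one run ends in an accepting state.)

Start: {s2}
read 0: {s1, s2}
read 0: {s1, s2}
read 1: {s0, s1}
read 1: {s0, s1}
read 2: {s0, s1, s2}
read 0: {s0, s1, s2}
read 1: {s0, s1}
Reachable ∩ accepting = {} — empty.

rejected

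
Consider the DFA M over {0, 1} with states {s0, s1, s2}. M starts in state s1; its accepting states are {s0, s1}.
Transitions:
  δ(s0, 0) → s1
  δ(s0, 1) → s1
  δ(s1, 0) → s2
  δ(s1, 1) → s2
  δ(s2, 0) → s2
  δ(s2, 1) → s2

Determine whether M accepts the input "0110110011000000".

rejected

s1 --0--> s2
s2 --1--> s2
s2 --1--> s2
s2 --0--> s2
s2 --1--> s2
s2 --1--> s2
s2 --0--> s2
s2 --0--> s2
s2 --1--> s2
s2 --1--> s2
s2 --0--> s2
s2 --0--> s2
s2 --0--> s2
s2 --0--> s2
s2 --0--> s2
s2 --0--> s2
End in state s2, which is not an accepting state.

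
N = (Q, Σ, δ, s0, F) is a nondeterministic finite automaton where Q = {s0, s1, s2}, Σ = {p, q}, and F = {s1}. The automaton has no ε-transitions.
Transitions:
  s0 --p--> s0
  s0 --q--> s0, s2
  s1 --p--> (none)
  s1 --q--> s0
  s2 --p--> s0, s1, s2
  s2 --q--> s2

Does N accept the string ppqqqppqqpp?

accepted

Start: {s0}
read p: {s0}
read p: {s0}
read q: {s0, s2}
read q: {s0, s2}
read q: {s0, s2}
read p: {s0, s1, s2}
read p: {s0, s1, s2}
read q: {s0, s2}
read q: {s0, s2}
read p: {s0, s1, s2}
read p: {s0, s1, s2}
Reachable ∩ accepting = {s1} — nonempty.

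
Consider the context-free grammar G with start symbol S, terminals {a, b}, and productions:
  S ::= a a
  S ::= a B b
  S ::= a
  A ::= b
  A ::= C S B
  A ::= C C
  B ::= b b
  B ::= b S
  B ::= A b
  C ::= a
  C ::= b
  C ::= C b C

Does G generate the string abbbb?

yes

S ⇒ aBb ⇒ aAbb ⇒ aCCbb ⇒ abCbb ⇒ abbbb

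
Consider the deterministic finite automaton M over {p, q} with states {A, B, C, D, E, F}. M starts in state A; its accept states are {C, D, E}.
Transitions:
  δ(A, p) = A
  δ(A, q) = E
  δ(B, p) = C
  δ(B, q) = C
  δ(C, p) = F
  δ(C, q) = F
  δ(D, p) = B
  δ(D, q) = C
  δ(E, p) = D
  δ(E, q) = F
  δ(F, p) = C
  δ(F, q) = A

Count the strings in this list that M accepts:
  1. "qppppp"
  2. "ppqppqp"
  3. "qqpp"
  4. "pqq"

"qppppp": accepted
"ppqppqp": rejected
"qqpp": rejected
"pqq": rejected

1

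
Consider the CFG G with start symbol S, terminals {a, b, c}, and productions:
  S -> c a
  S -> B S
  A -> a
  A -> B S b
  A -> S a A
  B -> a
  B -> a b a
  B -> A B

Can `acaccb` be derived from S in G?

no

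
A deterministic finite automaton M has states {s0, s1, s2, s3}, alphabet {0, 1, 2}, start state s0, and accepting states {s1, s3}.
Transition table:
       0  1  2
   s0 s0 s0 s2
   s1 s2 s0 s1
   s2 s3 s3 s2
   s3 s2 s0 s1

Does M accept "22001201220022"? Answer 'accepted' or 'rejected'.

accepted

s0 --2--> s2
s2 --2--> s2
s2 --0--> s3
s3 --0--> s2
s2 --1--> s3
s3 --2--> s1
s1 --0--> s2
s2 --1--> s3
s3 --2--> s1
s1 --2--> s1
s1 --0--> s2
s2 --0--> s3
s3 --2--> s1
s1 --2--> s1
End in state s1, which is an accepting state.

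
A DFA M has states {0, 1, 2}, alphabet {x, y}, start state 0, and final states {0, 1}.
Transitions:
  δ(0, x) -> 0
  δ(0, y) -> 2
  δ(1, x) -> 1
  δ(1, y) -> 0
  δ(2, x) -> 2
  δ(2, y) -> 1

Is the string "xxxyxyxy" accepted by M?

0 --x--> 0
0 --x--> 0
0 --x--> 0
0 --y--> 2
2 --x--> 2
2 --y--> 1
1 --x--> 1
1 --y--> 0
End in state 0, which is an accepting state.

accepted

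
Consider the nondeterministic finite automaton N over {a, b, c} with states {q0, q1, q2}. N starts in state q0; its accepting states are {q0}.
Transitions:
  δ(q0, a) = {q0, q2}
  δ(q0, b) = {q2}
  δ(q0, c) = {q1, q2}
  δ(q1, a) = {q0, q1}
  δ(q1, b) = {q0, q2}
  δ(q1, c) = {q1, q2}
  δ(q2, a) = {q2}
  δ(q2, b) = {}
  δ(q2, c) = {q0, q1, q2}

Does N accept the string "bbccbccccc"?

Start: {q0}
read b: {q2}
read b: {}
The reachable set is empty and stays empty for the remaining 8 symbols.
Reachable ∩ accepting = {} — empty.

rejected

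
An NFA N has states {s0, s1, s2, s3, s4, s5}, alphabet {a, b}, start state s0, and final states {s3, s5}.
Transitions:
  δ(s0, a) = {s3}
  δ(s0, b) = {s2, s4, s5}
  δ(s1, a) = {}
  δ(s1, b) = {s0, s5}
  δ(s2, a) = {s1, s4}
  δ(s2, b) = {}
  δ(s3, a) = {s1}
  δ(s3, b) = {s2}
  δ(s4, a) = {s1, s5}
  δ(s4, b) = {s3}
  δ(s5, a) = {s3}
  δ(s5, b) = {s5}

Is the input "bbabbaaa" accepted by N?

Start: {s0}
read b: {s2, s4, s5}
read b: {s3, s5}
read a: {s1, s3}
read b: {s0, s2, s5}
read b: {s2, s4, s5}
read a: {s1, s3, s4, s5}
read a: {s1, s3, s5}
read a: {s1, s3}
Reachable ∩ accepting = {s3} — nonempty.

accepted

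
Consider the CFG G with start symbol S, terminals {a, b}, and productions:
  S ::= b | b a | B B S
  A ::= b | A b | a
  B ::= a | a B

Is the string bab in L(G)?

no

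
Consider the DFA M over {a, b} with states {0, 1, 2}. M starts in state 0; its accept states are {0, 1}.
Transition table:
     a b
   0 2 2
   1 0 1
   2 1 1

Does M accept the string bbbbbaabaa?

0 --b--> 2
2 --b--> 1
1 --b--> 1
1 --b--> 1
1 --b--> 1
1 --a--> 0
0 --a--> 2
2 --b--> 1
1 --a--> 0
0 --a--> 2
End in state 2, which is not an accepting state.

rejected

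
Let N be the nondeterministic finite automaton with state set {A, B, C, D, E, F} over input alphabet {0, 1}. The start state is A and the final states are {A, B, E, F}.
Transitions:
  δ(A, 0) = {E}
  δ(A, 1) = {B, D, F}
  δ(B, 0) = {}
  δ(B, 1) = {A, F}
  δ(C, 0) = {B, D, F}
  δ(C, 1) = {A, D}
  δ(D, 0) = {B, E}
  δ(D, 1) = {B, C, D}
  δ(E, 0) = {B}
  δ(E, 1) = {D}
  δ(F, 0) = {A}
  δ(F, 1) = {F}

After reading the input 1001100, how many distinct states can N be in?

Start: {A}
read 1: {B, D, F}
read 0: {A, B, E}
read 0: {B, E}
read 1: {A, D, F}
read 1: {B, C, D, F}
read 0: {A, B, D, E, F}
read 0: {A, B, E}
Final reachable set {A, B, E} has 3 states.

3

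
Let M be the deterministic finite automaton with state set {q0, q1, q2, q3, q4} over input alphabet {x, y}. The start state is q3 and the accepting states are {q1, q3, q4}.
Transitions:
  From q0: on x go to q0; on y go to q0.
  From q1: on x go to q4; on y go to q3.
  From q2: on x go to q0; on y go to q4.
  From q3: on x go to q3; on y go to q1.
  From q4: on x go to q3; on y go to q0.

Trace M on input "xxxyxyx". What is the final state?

q3 --x--> q3
q3 --x--> q3
q3 --x--> q3
q3 --y--> q1
q1 --x--> q4
q4 --y--> q0
q0 --x--> q0

q0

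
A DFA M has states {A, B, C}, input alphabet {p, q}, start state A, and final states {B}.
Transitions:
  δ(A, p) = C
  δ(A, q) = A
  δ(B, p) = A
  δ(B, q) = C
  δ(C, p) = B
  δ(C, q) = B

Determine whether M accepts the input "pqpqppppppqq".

A --p--> C
C --q--> B
B --p--> A
A --q--> A
A --p--> C
C --p--> B
B --p--> A
A --p--> C
C --p--> B
B --p--> A
A --q--> A
A --q--> A
End in state A, which is not an accepting state.

rejected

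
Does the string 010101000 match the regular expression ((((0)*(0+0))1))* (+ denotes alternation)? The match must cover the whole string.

no

010101000 cannot be split into zero or more pieces each matching (((0)*(0+0))1).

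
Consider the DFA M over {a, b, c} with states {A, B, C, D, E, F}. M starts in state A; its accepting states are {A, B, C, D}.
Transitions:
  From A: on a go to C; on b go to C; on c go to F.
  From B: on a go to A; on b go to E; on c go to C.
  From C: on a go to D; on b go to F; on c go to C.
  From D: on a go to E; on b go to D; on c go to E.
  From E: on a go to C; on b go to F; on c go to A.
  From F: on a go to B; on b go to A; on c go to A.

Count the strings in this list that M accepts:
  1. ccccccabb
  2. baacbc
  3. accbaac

ccccccabb: accepted
baacbc: accepted
accbaac: rejected

2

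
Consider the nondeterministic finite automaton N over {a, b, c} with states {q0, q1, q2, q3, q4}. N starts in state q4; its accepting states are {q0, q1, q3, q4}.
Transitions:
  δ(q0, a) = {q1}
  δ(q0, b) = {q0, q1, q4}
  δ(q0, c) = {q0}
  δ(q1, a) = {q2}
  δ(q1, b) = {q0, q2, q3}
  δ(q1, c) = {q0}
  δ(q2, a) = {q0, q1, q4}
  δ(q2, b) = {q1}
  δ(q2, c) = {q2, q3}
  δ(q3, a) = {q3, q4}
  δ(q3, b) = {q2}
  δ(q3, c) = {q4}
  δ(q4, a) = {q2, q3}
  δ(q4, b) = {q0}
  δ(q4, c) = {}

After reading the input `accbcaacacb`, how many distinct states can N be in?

Start: {q4}
read a: {q2, q3}
read c: {q2, q3, q4}
read c: {q2, q3, q4}
read b: {q0, q1, q2}
read c: {q0, q2, q3}
read a: {q0, q1, q3, q4}
read a: {q1, q2, q3, q4}
read c: {q0, q2, q3, q4}
read a: {q0, q1, q2, q3, q4}
read c: {q0, q2, q3, q4}
read b: {q0, q1, q2, q4}
Final reachable set {q0, q1, q2, q4} has 4 states.

4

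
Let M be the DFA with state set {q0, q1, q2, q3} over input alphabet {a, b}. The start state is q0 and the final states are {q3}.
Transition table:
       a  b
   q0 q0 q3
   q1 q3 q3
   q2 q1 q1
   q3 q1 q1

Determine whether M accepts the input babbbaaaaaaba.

accepted

q0 --b--> q3
q3 --a--> q1
q1 --b--> q3
q3 --b--> q1
q1 --b--> q3
q3 --a--> q1
q1 --a--> q3
q3 --a--> q1
q1 --a--> q3
q3 --a--> q1
q1 --a--> q3
q3 --b--> q1
q1 --a--> q3
End in state q3, which is an accepting state.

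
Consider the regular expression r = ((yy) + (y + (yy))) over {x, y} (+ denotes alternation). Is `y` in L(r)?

The right alternative (y+(yy)) matches y.

yes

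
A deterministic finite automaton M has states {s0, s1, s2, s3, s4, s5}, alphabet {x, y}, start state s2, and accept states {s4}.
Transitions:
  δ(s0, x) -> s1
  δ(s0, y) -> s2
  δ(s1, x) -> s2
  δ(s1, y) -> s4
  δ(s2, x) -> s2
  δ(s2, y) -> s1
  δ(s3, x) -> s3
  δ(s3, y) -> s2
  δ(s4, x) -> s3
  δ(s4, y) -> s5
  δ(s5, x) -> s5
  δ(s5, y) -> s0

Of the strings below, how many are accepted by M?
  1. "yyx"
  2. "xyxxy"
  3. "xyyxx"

"yyx": rejected
"xyxxy": rejected
"xyyxx": rejected

0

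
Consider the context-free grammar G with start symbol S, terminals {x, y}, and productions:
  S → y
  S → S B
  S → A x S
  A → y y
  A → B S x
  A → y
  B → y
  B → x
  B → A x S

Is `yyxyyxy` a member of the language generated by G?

S ⇒ SB ⇒ SBB ⇒ AxSBB ⇒ yyxSBB ⇒ yyxSBBB ⇒ yyxyBBB ⇒ yyxyyBB ⇒ yyxyyxB ⇒ yyxyyxy

yes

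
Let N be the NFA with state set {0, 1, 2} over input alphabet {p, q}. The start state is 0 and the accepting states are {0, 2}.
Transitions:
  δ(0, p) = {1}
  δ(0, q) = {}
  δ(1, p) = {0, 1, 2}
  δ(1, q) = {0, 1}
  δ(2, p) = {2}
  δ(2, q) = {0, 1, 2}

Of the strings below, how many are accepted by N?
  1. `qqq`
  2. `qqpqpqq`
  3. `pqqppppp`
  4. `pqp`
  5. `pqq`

`qqq`: rejected
`qqpqpqq`: rejected
`pqqppppp`: accepted
`pqp`: accepted
`pqq`: accepted

3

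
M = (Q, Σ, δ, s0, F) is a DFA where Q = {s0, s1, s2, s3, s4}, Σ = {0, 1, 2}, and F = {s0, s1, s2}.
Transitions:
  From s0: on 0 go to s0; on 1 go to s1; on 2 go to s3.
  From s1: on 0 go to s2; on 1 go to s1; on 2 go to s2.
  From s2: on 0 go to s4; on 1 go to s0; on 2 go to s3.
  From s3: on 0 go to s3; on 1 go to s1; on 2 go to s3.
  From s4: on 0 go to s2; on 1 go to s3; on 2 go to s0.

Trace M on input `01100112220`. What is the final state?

s3

s0 --0--> s0
s0 --1--> s1
s1 --1--> s1
s1 --0--> s2
s2 --0--> s4
s4 --1--> s3
s3 --1--> s1
s1 --2--> s2
s2 --2--> s3
s3 --2--> s3
s3 --0--> s3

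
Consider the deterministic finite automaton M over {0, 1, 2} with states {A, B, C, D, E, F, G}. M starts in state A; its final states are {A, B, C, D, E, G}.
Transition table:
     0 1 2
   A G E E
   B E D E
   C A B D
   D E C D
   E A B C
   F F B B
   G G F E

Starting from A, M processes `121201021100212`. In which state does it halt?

A --1--> E
E --2--> C
C --1--> B
B --2--> E
E --0--> A
A --1--> E
E --0--> A
A --2--> E
E --1--> B
B --1--> D
D --0--> E
E --0--> A
A --2--> E
E --1--> B
B --2--> E

E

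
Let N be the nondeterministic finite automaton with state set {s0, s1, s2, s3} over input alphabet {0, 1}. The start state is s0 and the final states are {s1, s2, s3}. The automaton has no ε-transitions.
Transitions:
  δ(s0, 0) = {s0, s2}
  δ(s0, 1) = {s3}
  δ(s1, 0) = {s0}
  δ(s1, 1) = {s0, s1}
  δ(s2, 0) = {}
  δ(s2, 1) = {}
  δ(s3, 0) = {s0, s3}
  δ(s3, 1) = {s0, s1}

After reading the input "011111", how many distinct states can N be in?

3

Start: {s0}
read 0: {s0, s2}
read 1: {s3}
read 1: {s0, s1}
read 1: {s0, s1, s3}
read 1: {s0, s1, s3}
read 1: {s0, s1, s3}
Final reachable set {s0, s1, s3} has 3 states.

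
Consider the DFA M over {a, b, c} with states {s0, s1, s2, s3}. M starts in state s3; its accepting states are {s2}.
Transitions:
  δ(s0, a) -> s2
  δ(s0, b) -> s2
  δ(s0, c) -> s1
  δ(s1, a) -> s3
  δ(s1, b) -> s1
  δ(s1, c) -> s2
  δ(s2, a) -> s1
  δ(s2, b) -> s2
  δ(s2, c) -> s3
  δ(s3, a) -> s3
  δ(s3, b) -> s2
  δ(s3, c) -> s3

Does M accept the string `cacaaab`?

s3 --c--> s3
s3 --a--> s3
s3 --c--> s3
s3 --a--> s3
s3 --a--> s3
s3 --a--> s3
s3 --b--> s2
End in state s2, which is an accepting state.

accepted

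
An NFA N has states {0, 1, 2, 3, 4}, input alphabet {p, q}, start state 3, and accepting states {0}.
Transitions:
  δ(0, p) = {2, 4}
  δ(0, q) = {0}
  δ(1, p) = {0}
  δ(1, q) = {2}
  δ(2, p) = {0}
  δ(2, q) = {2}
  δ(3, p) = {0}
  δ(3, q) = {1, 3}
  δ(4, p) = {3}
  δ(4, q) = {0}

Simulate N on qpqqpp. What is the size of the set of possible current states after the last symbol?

Start: {3}
read q: {1, 3}
read p: {0}
read q: {0}
read q: {0}
read p: {2, 4}
read p: {0, 3}
Final reachable set {0, 3} has 2 states.

2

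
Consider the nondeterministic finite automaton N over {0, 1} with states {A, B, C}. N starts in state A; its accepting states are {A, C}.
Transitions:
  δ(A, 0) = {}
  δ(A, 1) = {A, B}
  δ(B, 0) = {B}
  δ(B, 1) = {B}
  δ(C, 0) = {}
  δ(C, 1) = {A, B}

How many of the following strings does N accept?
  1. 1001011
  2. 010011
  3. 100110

0

1001011: rejected
010011: rejected
100110: rejected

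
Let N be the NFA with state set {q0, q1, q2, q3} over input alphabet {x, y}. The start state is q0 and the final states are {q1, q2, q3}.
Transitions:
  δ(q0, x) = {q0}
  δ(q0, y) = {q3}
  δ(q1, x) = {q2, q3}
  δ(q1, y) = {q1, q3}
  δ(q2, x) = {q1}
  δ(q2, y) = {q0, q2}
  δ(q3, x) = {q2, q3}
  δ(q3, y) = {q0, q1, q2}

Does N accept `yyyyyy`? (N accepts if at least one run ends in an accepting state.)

accepted

Start: {q0}
read y: {q3}
read y: {q0, q1, q2}
read y: {q0, q1, q2, q3}
read y: {q0, q1, q2, q3}
read y: {q0, q1, q2, q3}
read y: {q0, q1, q2, q3}
Reachable ∩ accepting = {q1, q2, q3} — nonempty.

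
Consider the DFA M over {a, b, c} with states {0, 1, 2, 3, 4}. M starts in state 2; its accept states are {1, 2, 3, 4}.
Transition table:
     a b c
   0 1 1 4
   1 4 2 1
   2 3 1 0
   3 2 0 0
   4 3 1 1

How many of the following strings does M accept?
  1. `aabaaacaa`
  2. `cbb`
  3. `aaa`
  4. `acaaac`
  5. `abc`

`aabaaacaa`: accepted
`cbb`: accepted
`aaa`: accepted
`acaaac`: rejected
`abc`: accepted

4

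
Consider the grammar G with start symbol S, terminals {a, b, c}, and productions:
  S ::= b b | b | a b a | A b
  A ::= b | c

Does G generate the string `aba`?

yes

S ⇒ aba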